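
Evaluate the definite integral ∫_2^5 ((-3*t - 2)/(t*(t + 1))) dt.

Factor the denominator: t**2 + t = (t + 1)t.
Partial fractions: (-3*t - 2)/(t*(t + 1)) = -1/(t + 1) - 2/t.
An antiderivative is F(t) = -2*log(t) - log(t + 1).
Then F(5) - F(2) = (-2*log(5) - log(3) - log(2)) - (-log(12)) = log(2/25).

log(2/25)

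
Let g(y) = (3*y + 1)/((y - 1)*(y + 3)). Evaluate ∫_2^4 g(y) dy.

-2*log(5) + log(3) + 2*log(7)

Factor the denominator: y**2 + 2*y - 3 = (y + 3)(y - 1).
Partial fractions: (3*y + 1)/((y - 1)*(y + 3)) = 2/(y + 3) + 1/(y - 1).
An antiderivative is F(y) = log(y - 1) + 2*log(y + 3).
Then F(4) - F(2) = (log(3) + 2*log(7)) - (log(25)) = -2*log(5) + log(3) + 2*log(7).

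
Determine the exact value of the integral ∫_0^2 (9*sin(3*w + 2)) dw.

3*cos(2) - 3*cos(8)

Let u = 3*w + 2, so du = 3 dw. When w = 0, u = 2; when w = 2, u = 8.
The integral becomes 3·∫ sin(u) du from 2 to 8, with antiderivative -3*cos(u).
Back in w: F(w) = -3*cos(3*w + 2).
Then F(2) - F(0) = (-3*cos(8)) - (-3*cos(2)) = 3*cos(2) - 3*cos(8).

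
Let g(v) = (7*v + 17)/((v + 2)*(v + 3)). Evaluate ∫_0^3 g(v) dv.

Factor the denominator: v**2 + 5*v + 6 = (v + 3)(v + 2).
Partial fractions: (7*v + 17)/((v + 2)*(v + 3)) = 4/(v + 3) + 3/(v + 2).
An antiderivative is F(v) = 3*log(v + 2) + 4*log(v + 3).
Then F(3) - F(0) = (4*log(2) + 4*log(3) + 3*log(5)) - (3*log(2) + 4*log(3)) = log(2) + 3*log(5).

log(2) + 3*log(5)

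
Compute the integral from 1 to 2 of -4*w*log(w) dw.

Integrate by parts once (u = ln w, dv = -4*w dw).
An antiderivative is F(w) = -w**2*(2*log(w) - 1).
Then F(2) - F(1) = (4 - 8*log(2)) - (1) = 3 - 8*log(2).

3 - 8*log(2)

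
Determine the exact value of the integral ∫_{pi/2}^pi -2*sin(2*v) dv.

2

An antiderivative is F(v) = cos(2*v).
Then F(pi) - F(pi/2) = (1) - (-1) = 2.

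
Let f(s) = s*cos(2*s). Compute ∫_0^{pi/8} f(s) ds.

Integrate by parts once (u = s, dv = cos(2*s) ds).
An antiderivative is F(s) = s*sin(2*s)/2 + cos(2*s)/4.
Then F(pi/8) - F(0) = (sqrt(2)*(pi + 4)/32) - (1/4) = -1/4 + sqrt(2)*pi/32 + sqrt(2)/8.

-1/4 + sqrt(2)*pi/32 + sqrt(2)/8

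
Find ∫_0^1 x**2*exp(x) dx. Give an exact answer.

Integrate by parts twice (u = x^2, dv = exp(x) dx).
An antiderivative is F(x) = (x**2 - 2*x + 2)*exp(x).
Then F(1) - F(0) = (E) - (2) = -2 + E.

-2 + E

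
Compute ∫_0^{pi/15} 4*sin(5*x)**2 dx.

Use the identity sin^2(5*x) = (1 - cos(10*x))/2.
An antiderivative is F(x) = 2*x - sin(10*x)/5.
Then F(pi/15) - F(0) = (-sqrt(3)/10 + 2*pi/15) - (0) = -sqrt(3)/10 + 2*pi/15.

-sqrt(3)/10 + 2*pi/15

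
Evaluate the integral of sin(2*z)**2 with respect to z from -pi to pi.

Use the identity sin^2(2*z) = (1 - cos(4*z))/2.
An antiderivative is F(z) = z/2 - sin(4*z)/8.
Then F(pi) - F(-pi) = (pi/2) - (-pi/2) = pi.

pi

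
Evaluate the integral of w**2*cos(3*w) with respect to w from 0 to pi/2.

Integrate by parts twice (u = w^2, dv = cos(3*w) dw).
An antiderivative is F(w) = w**2*sin(3*w)/3 + 2*w*cos(3*w)/9 - 2*sin(3*w)/27.
Then F(pi/2) - F(0) = (2/27 - pi**2/12) - (0) = 2/27 - pi**2/12.

2/27 - pi**2/12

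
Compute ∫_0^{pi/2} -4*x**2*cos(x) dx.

Integrate by parts twice (u = x^2, dv = -4*cos(x) dx).
An antiderivative is F(x) = -4*x**2*sin(x) - 8*x*cos(x) + 8*sin(x).
Then F(pi/2) - F(0) = (8 - pi**2) - (0) = 8 - pi**2.

8 - pi**2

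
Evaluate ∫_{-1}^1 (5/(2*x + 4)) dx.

An antiderivative is F(x) = 5*log(2*x + 4)/2.
Then F(1) - F(-1) = (5*log(6)/2) - (5*log(2)/2) = 5*log(3)/2.

5*log(3)/2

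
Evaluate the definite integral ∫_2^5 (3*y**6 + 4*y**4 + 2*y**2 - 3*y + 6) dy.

2517633/70

By the power rule, an antiderivative is F(y) = 3*y**7/7 + 4*y**5/5 + 2*y**3/3 - 3*y**2/2 + 6*y.
Then F(5) - F(2) = (1514435/42) - (9638/105) = 2517633/70.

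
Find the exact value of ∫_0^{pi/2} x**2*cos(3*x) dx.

Integrate by parts twice (u = x^2, dv = cos(3*x) dx).
An antiderivative is F(x) = x**2*sin(3*x)/3 + 2*x*cos(3*x)/9 - 2*sin(3*x)/27.
Then F(pi/2) - F(0) = (2/27 - pi**2/12) - (0) = 2/27 - pi**2/12.

2/27 - pi**2/12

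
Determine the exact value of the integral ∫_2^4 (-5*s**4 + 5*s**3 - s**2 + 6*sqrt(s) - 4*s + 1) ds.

-2102/3 - 8*sqrt(2)

By the power rule, an antiderivative is F(s) = -s**5 + 5*s**4/4 + 4*s**(3/2) - s**3/3 - 2*s**2 + s.
Then F(4) - F(2) = (-2164/3) - (-62/3 + 8*sqrt(2)) = -2102/3 - 8*sqrt(2).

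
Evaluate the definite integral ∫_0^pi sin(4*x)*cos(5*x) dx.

Use the identity sin(4*x)cos(5*x) = [sin(9*x) + sin(-x)]/2.
An antiderivative is F(x) = cos(x)/2 - cos(9*x)/18.
Then F(pi) - F(0) = (-4/9) - (4/9) = -8/9.

-8/9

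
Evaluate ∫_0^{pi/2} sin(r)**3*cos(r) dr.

1/4

Let u = sin(r), so du = cos(r) dr. When r = 0, u = 0; when r = pi/2, u = 1.
The integral becomes ∫ u**3 du from 0 to 1, with antiderivative u**4/4.
Back in r: F(r) = sin(r)**4/4.
Then F(pi/2) - F(0) = (1/4) - (0) = 1/4.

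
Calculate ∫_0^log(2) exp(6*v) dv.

Let u = exp(v), so du = exp(v) dv. When v = 0, u = 1; when v = log(2), u = 2.
The integral becomes ∫ u**5 du from 1 to 2, with antiderivative u**6/6.
Back in v: F(v) = exp(6*v)/6.
Then F(log(2)) - F(0) = (32/3) - (1/6) = 21/2.

21/2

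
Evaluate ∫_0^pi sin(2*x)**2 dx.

pi/2

Use the identity sin^2(2*x) = (1 - cos(4*x))/2.
An antiderivative is F(x) = x/2 - sin(4*x)/8.
Then F(pi) - F(0) = (pi/2) - (0) = pi/2.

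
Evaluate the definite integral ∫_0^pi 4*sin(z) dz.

An antiderivative is F(z) = -4*cos(z).
Then F(pi) - F(0) = (4) - (-4) = 8.

8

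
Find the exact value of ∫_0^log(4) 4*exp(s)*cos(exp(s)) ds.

-4*sin(1) + 4*sin(4)

Let u = exp(s), so du = exp(s) ds. When s = 0, u = 1; when s = log(4), u = 4.
The integral becomes 4·∫ cos(u) du from 1 to 4, with antiderivative 4*sin(u).
Back in s: F(s) = 4*sin(exp(s)).
Then F(log(4)) - F(0) = (4*sin(4)) - (4*sin(1)) = -4*sin(1) + 4*sin(4).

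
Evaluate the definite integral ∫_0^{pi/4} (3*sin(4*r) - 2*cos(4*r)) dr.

3/2

An antiderivative is F(r) = -sin(4*r)/2 - 3*cos(4*r)/4.
Then F(pi/4) - F(0) = (3/4) - (-3/4) = 3/2.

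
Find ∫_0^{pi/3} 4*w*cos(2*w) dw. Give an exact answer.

Integrate by parts once (u = w, dv = 4*cos(2*w) dw).
An antiderivative is F(w) = 2*w*sin(2*w) + cos(2*w).
Then F(pi/3) - F(0) = (-1/2 + sqrt(3)*pi/3) - (1) = -3/2 + sqrt(3)*pi/3.

-3/2 + sqrt(3)*pi/3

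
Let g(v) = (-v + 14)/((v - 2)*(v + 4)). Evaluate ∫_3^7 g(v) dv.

Factor the denominator: v**2 + 2*v - 8 = (v + 4)(v - 2).
Partial fractions: (-v + 14)/((v - 2)*(v + 4)) = -3/(v + 4) + 2/(v - 2).
An antiderivative is F(v) = 2*log(v - 2) - 3*log(v + 4).
Then F(7) - F(3) = (-3*log(11) + 2*log(5)) - (-3*log(7)) = -3*log(11) + 2*log(5) + 3*log(7).

-3*log(11) + 2*log(5) + 3*log(7)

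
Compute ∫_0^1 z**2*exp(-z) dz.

2 - 5*exp(-1)

Integrate by parts twice (u = z^2, dv = exp(-z) dz).
An antiderivative is F(z) = (-z**2 - 2*z - 2)*exp(-z).
Then F(1) - F(0) = (-5*exp(-1)) - (-2) = 2 - 5*exp(-1).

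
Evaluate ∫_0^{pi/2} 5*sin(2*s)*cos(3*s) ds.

-2

Use the identity sin(2*s)cos(3*s) = [sin(5*s) + sin(-s)]/2.
An antiderivative is F(s) = 5*cos(s)/2 - cos(5*s)/2.
Then F(pi/2) - F(0) = (0) - (2) = -2.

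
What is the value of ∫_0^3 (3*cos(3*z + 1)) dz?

Let u = 3*z + 1, so du = 3 dz. When z = 0, u = 1; when z = 3, u = 10.
The integral becomes ∫ cos(u) du from 1 to 10, with antiderivative sin(u).
Back in z: F(z) = sin(3*z + 1).
Then F(3) - F(0) = (sin(10)) - (sin(1)) = -sin(1) + sin(10).

-sin(1) + sin(10)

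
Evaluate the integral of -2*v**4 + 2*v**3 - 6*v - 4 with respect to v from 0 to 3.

-957/10

By the power rule, an antiderivative is F(v) = -2*v**5/5 + v**4/2 - 3*v**2 - 4*v.
Then F(3) - F(0) = (-957/10) - (0) = -957/10.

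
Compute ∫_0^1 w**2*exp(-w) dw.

Integrate by parts twice (u = w^2, dv = exp(-w) dw).
An antiderivative is F(w) = (-w**2 - 2*w - 2)*exp(-w).
Then F(1) - F(0) = (-5*exp(-1)) - (-2) = 2 - 5*exp(-1).

2 - 5*exp(-1)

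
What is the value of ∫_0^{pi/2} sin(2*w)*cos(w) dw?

Use the identity sin(2*w)cos(w) = [sin(3*w) + sin(w)]/2.
An antiderivative is F(w) = -cos(w)/2 - cos(3*w)/6.
Then F(pi/2) - F(0) = (0) - (-2/3) = 2/3.

2/3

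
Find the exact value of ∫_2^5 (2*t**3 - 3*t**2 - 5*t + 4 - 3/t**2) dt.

1461/10

By the power rule, an antiderivative is F(t) = t**4/2 - t**3 - 5*t**2/2 + 4*t + 3/t.
Then F(5) - F(2) = (728/5) - (-1/2) = 1461/10.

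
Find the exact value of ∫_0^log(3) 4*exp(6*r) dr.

Let u = exp(r), so du = exp(r) dr. When r = 0, u = 1; when r = log(3), u = 3.
The integral becomes 4·∫ u**5 du from 1 to 3, with antiderivative 2*u**6/3.
Back in r: F(r) = 2*exp(6*r)/3.
Then F(log(3)) - F(0) = (486) - (2/3) = 1456/3.

1456/3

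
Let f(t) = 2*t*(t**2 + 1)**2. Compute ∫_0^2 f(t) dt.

Let u = t**2 + 1, so du = 2*t dt. When t = 0, u = 1; when t = 2, u = 5.
The integral becomes ∫ u**2 du from 1 to 5, with antiderivative u**3/3.
Back in t: F(t) = (t**2 + 1)**3/3.
Then F(2) - F(0) = (125/3) - (1/3) = 124/3.

124/3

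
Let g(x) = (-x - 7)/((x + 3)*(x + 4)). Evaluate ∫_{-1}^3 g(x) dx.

-7*log(3) + 3*log(7)

Factor the denominator: x**2 + 7*x + 12 = (x + 4)(x + 3).
Partial fractions: (-x - 7)/((x + 3)*(x + 4)) = 3/(x + 4) - 4/(x + 3).
An antiderivative is F(x) = -4*log(x + 3) + 3*log(x + 4).
Then F(3) - F(-1) = (-4*log(3) - 4*log(2) + 3*log(7)) - (log(27/16)) = -7*log(3) + 3*log(7).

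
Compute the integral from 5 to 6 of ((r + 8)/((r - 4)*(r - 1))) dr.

-3*log(5) + 10*log(2)

Factor the denominator: r**2 - 5*r + 4 = (r - 1)(r - 4).
Partial fractions: (r + 8)/((r - 4)*(r - 1)) = -3/(r - 1) + 4/(r - 4).
An antiderivative is F(r) = 4*log(r - 4) - 3*log(r - 1).
Then F(6) - F(5) = (-3*log(5) + 4*log(2)) - (-log(64)) = -3*log(5) + 10*log(2).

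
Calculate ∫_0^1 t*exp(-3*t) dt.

(-4 + exp(3))*exp(-3)/9

Integrate by parts once (u = t, dv = exp(-3*t) dt).
An antiderivative is F(t) = (-3*t - 1)*exp(-3*t)/9.
Then F(1) - F(0) = (-4*exp(-3)/9) - (-1/9) = (-4 + exp(3))*exp(-3)/9.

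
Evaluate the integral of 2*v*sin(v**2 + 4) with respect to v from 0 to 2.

Let u = v**2 + 4, so du = 2*v dv. When v = 0, u = 4; when v = 2, u = 8.
The integral becomes ∫ sin(u) du from 4 to 8, with antiderivative -cos(u).
Back in v: F(v) = -cos(v**2 + 4).
Then F(2) - F(0) = (-cos(8)) - (-cos(4)) = cos(4) - cos(8).

cos(4) - cos(8)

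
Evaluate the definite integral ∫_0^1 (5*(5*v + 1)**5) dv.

46655/6

Let u = 5*v + 1, so du = 5 dv. When v = 0, u = 1; when v = 1, u = 6.
The integral becomes ∫ u**5 du from 1 to 6, with antiderivative u**6/6.
Back in v: F(v) = (5*v + 1)**6/6.
Then F(1) - F(0) = (7776) - (1/6) = 46655/6.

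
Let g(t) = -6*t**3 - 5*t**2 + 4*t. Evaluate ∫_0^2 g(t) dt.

-88/3

By the power rule, an antiderivative is F(t) = -3*t**4/2 - 5*t**3/3 + 2*t**2.
Then F(2) - F(0) = (-88/3) - (0) = -88/3.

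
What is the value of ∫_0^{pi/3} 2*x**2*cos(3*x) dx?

Integrate by parts twice (u = x^2, dv = 2*cos(3*x) dx).
An antiderivative is F(x) = 2*x**2*sin(3*x)/3 + 4*x*cos(3*x)/9 - 4*sin(3*x)/27.
Then F(pi/3) - F(0) = (-4*pi/27) - (0) = -4*pi/27.

-4*pi/27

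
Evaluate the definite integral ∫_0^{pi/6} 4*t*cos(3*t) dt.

-4/9 + 2*pi/9

Integrate by parts once (u = t, dv = 4*cos(3*t) dt).
An antiderivative is F(t) = 4*t*sin(3*t)/3 + 4*cos(3*t)/9.
Then F(pi/6) - F(0) = (2*pi/9) - (4/9) = -4/9 + 2*pi/9.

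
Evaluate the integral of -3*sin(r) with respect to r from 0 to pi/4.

-3 + 3*sqrt(2)/2

An antiderivative is F(r) = 3*cos(r).
Then F(pi/4) - F(0) = (3*sqrt(2)/2) - (3) = -3 + 3*sqrt(2)/2.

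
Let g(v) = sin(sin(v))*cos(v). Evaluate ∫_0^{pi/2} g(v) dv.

Let u = sin(v), so du = cos(v) dv. When v = 0, u = 0; when v = pi/2, u = 1.
The integral becomes ∫ sin(u) du from 0 to 1, with antiderivative -cos(u).
Back in v: F(v) = -cos(sin(v)).
Then F(pi/2) - F(0) = (-cos(1)) - (-1) = 1 - cos(1).

1 - cos(1)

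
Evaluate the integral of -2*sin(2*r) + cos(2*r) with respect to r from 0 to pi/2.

-2

An antiderivative is F(r) = sin(2*r)/2 + cos(2*r).
Then F(pi/2) - F(0) = (-1) - (1) = -2.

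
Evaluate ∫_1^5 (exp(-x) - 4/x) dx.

-4*log(5) - exp(-5) + exp(-1)

An antiderivative is F(x) = -4*log(x) - exp(-x).
Then F(5) - F(1) = (-4*log(5) - exp(-5)) - (-exp(-1)) = -4*log(5) - exp(-5) + exp(-1).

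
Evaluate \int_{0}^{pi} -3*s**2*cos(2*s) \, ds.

-3*pi/2

Integrate by parts twice (u = s^2, dv = -3*cos(2*s) ds).
An antiderivative is F(s) = -3*s**2*sin(2*s)/2 - 3*s*cos(2*s)/2 + 3*sin(2*s)/4.
Then F(pi) - F(0) = (-3*pi/2) - (0) = -3*pi/2.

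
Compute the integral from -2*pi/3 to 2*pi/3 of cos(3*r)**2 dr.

2*pi/3

Use the identity cos^2(3*r) = (1 + cos(6*r))/2.
An antiderivative is F(r) = r/2 + sin(6*r)/12.
Then F(2*pi/3) - F(-2*pi/3) = (pi/3) - (-pi/3) = 2*pi/3.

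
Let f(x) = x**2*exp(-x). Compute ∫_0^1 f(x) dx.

2 - 5*exp(-1)

Integrate by parts twice (u = x^2, dv = exp(-x) dx).
An antiderivative is F(x) = (-x**2 - 2*x - 2)*exp(-x).
Then F(1) - F(0) = (-5*exp(-1)) - (-2) = 2 - 5*exp(-1).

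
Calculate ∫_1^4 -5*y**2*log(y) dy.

35 - 640*log(2)/3

Integrate by parts once (u = ln y, dv = -5*y**2 dy).
An antiderivative is F(y) = -5*y**3*(3*log(y) - 1)/9.
Then F(4) - F(1) = (320/9 - 640*log(2)/3) - (5/9) = 35 - 640*log(2)/3.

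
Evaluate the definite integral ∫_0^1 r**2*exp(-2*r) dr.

Integrate by parts twice (u = r^2, dv = exp(-2*r) dr).
An antiderivative is F(r) = (-2*r**2 - 2*r - 1)*exp(-2*r)/4.
Then F(1) - F(0) = (-5*exp(-2)/4) - (-1/4) = (-5 + exp(2))*exp(-2)/4.

(-5 + exp(2))*exp(-2)/4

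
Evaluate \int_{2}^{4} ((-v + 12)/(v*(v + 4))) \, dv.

Factor the denominator: v**2 + 4*v = (v + 4)v.
Partial fractions: (-v + 12)/(v*(v + 4)) = -4/(v + 4) + 3/v.
An antiderivative is F(v) = 3*log(v) - 4*log(v + 4).
Then F(4) - F(2) = (-log(64)) - (-4*log(3) - log(2)) = log(81/32).

log(81/32)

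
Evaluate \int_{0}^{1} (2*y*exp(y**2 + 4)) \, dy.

-exp(4) + exp(5)

Let u = y**2 + 4, so du = 2*y dy. When y = 0, u = 4; when y = 1, u = 5.
The integral becomes ∫ exp(u) du from 4 to 5, with antiderivative exp(u).
Back in y: F(y) = exp(y**2 + 4).
Then F(1) - F(0) = (exp(5)) - (exp(4)) = -exp(4) + exp(5).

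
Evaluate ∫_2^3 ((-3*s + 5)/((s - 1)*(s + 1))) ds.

-7*log(2) + 4*log(3)

Factor the denominator: s**2 - 1 = (s + 1)(s - 1).
Partial fractions: (-3*s + 5)/((s - 1)*(s + 1)) = -4/(s + 1) + 1/(s - 1).
An antiderivative is F(s) = log(s - 1) - 4*log(s + 1).
Then F(3) - F(2) = (-7*log(2)) - (-log(81)) = -7*log(2) + 4*log(3).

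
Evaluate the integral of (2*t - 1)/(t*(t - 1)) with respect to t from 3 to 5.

Factor the denominator: t**2 - t = t(t - 1).
Partial fractions: (2*t - 1)/(t*(t - 1)) = 1/t + 1/(t - 1).
An antiderivative is F(t) = log(t) + log(t - 1).
Then F(5) - F(3) = (log(20)) - (log(6)) = log(10/3).

log(10/3)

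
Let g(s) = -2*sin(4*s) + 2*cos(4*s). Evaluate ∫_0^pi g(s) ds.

0

An antiderivative is F(s) = sin(4*s)/2 + cos(4*s)/2.
Then F(pi) - F(0) = (1/2) - (1/2) = 0.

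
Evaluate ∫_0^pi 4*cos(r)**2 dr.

Use the identity cos^2(r) = (1 + cos(2*r))/2.
An antiderivative is F(r) = 2*r + sin(2*r).
Then F(pi) - F(0) = (2*pi) - (0) = 2*pi.

2*pi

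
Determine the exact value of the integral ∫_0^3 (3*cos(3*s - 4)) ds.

sin(5) + sin(4)

Let u = 3*s - 4, so du = 3 ds. When s = 0, u = -4; when s = 3, u = 5.
The integral becomes ∫ cos(u) du from -4 to 5, with antiderivative sin(u).
Back in s: F(s) = sin(3*s - 4).
Then F(3) - F(0) = (sin(5)) - (-sin(4)) = sin(5) + sin(4).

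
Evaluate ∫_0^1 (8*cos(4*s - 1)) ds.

2*sin(3) + 2*sin(1)

Let u = 4*s - 1, so du = 4 ds. When s = 0, u = -1; when s = 1, u = 3.
The integral becomes 2·∫ cos(u) du from -1 to 3, with antiderivative 2*sin(u).
Back in s: F(s) = 2*sin(4*s - 1).
Then F(1) - F(0) = (2*sin(3)) - (-2*sin(1)) = 2*sin(3) + 2*sin(1).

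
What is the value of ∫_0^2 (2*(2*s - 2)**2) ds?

16/3

Let u = 2*s - 2, so du = 2 ds. When s = 0, u = -2; when s = 2, u = 2.
The integral becomes ∫ u**2 du from -2 to 2, with antiderivative u**3/3.
Back in s: F(s) = (2*s - 2)**3/3.
Then F(2) - F(0) = (8/3) - (-8/3) = 16/3.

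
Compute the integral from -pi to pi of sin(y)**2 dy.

Use the identity sin^2(y) = (1 - cos(2*y))/2.
An antiderivative is F(y) = y/2 - sin(2*y)/4.
Then F(pi) - F(-pi) = (pi/2) - (-pi/2) = pi.

pi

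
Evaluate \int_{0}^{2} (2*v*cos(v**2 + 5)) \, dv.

sin(9) - sin(5)

Let u = v**2 + 5, so du = 2*v dv. When v = 0, u = 5; when v = 2, u = 9.
The integral becomes ∫ cos(u) du from 5 to 9, with antiderivative sin(u).
Back in v: F(v) = sin(v**2 + 5).
Then F(2) - F(0) = (sin(9)) - (sin(5)) = sin(9) - sin(5).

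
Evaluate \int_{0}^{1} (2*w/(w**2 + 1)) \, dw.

Let u = w**2 + 1, so du = 2*w dw. When w = 0, u = 1; when w = 1, u = 2.
The integral becomes ∫ 1/u du from 1 to 2, with antiderivative log(u).
Back in w: F(w) = log(w**2 + 1).
Then F(1) - F(0) = (log(2)) - (0) = log(2).

log(2)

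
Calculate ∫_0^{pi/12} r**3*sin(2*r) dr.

-3/16 - sqrt(3)*pi**3/6912 + pi**2/384 + sqrt(3)*pi/32

Integrate by parts 3 times (u = r^3, dv = sin(2*r) dr).
An antiderivative is F(r) = -r**3*cos(2*r)/2 + 3*r**2*sin(2*r)/4 + 3*r*cos(2*r)/4 - 3*sin(2*r)/8.
Then F(pi/12) - F(0) = (-3/16 - sqrt(3)*pi**3/6912 + pi**2/384 + sqrt(3)*pi/32) - (0) = -3/16 - sqrt(3)*pi**3/6912 + pi**2/384 + sqrt(3)*pi/32.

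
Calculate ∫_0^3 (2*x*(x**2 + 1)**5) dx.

Let u = x**2 + 1, so du = 2*x dx. When x = 0, u = 1; when x = 3, u = 10.
The integral becomes ∫ u**5 du from 1 to 10, with antiderivative u**6/6.
Back in x: F(x) = (x**2 + 1)**6/6.
Then F(3) - F(0) = (500000/3) - (1/6) = 333333/2.

333333/2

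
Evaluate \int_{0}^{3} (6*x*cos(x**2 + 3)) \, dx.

3*sin(12) - 3*sin(3)

Let u = x**2 + 3, so du = 2*x dx. When x = 0, u = 3; when x = 3, u = 12.
The integral becomes 3·∫ cos(u) du from 3 to 12, with antiderivative 3*sin(u).
Back in x: F(x) = 3*sin(x**2 + 3).
Then F(3) - F(0) = (3*sin(12)) - (3*sin(3)) = 3*sin(12) - 3*sin(3).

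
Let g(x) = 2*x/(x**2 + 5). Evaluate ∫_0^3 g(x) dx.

log(14/5)

Let u = x**2 + 5, so du = 2*x dx. When x = 0, u = 5; when x = 3, u = 14.
The integral becomes ∫ 1/u du from 5 to 14, with antiderivative log(u).
Back in x: F(x) = log(x**2 + 5).
Then F(3) - F(0) = (log(14)) - (log(5)) = log(14/5).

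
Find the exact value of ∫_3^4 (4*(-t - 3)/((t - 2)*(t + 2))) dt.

Factor the denominator: t**2 - 4 = (t + 2)(t - 2).
Partial fractions: 4*(-t - 3)/((t - 2)*(t + 2)) = 1/(t + 2) - 5/(t - 2).
An antiderivative is F(t) = -5*log(t - 2) + log(t + 2).
Then F(4) - F(3) = (log(3/16)) - (log(5)) = log(3/80).

log(3/80)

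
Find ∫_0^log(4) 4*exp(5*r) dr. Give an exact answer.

Let u = exp(r), so du = exp(r) dr. When r = 0, u = 1; when r = log(4), u = 4.
The integral becomes 4·∫ u**4 du from 1 to 4, with antiderivative 4*u**5/5.
Back in r: F(r) = 4*exp(5*r)/5.
Then F(log(4)) - F(0) = (4096/5) - (4/5) = 4092/5.

4092/5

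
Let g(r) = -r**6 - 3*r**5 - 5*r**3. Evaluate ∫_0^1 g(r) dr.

-53/28

By the power rule, an antiderivative is F(r) = -r**7/7 - r**6/2 - 5*r**4/4.
Then F(1) - F(0) = (-53/28) - (0) = -53/28.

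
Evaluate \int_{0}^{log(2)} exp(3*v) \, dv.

Let u = exp(v), so du = exp(v) dv. When v = 0, u = 1; when v = log(2), u = 2.
The integral becomes ∫ u**2 du from 1 to 2, with antiderivative u**3/3.
Back in v: F(v) = exp(3*v)/3.
Then F(log(2)) - F(0) = (8/3) - (1/3) = 7/3.

7/3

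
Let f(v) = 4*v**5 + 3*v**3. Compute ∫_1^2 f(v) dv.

By the power rule, an antiderivative is F(v) = 2*v**6/3 + 3*v**4/4.
Then F(2) - F(1) = (164/3) - (17/12) = 213/4.

213/4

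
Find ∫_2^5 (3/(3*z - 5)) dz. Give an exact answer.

log(10)

An antiderivative is F(z) = log(3*z - 5).
Then F(5) - F(2) = (log(10)) - (0) = log(10).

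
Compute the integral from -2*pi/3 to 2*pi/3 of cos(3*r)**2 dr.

Use the identity cos^2(3*r) = (1 + cos(6*r))/2.
An antiderivative is F(r) = r/2 + sin(6*r)/12.
Then F(2*pi/3) - F(-2*pi/3) = (pi/3) - (-pi/3) = 2*pi/3.

2*pi/3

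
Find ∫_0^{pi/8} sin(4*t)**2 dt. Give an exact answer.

Use the identity sin^2(4*t) = (1 - cos(8*t))/2.
An antiderivative is F(t) = t/2 - sin(8*t)/16.
Then F(pi/8) - F(0) = (pi/16) - (0) = pi/16.

pi/16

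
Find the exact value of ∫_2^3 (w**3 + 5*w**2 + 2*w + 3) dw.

671/12

By the power rule, an antiderivative is F(w) = w**4/4 + 5*w**3/3 + w**2 + 3*w.
Then F(3) - F(2) = (333/4) - (82/3) = 671/12.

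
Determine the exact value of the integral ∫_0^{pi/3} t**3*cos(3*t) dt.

4/27 - pi**2/27

Integrate by parts 3 times (u = t^3, dv = cos(3*t) dt).
An antiderivative is F(t) = t**3*sin(3*t)/3 + t**2*cos(3*t)/3 - 2*t*sin(3*t)/9 - 2*cos(3*t)/27.
Then F(pi/3) - F(0) = (2/27 - pi**2/27) - (-2/27) = 4/27 - pi**2/27.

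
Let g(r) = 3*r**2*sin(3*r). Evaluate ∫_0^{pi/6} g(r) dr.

-2/9 + pi/9

Integrate by parts twice (u = r^2, dv = 3*sin(3*r) dr).
An antiderivative is F(r) = -r**2*cos(3*r) + 2*r*sin(3*r)/3 + 2*cos(3*r)/9.
Then F(pi/6) - F(0) = (pi/9) - (2/9) = -2/9 + pi/9.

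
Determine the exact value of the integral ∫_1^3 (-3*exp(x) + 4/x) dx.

-3*exp(3) + log(81) + 3*exp(1)

An antiderivative is F(x) = -3*exp(x) + 4*log(x).
Then F(3) - F(1) = (-3*exp(3) + log(81)) - (-3*exp(1)) = -3*exp(3) + log(81) + 3*exp(1).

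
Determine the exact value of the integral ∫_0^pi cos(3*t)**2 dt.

Use the identity cos^2(3*t) = (1 + cos(6*t))/2.
An antiderivative is F(t) = t/2 + sin(6*t)/12.
Then F(pi) - F(0) = (pi/2) - (0) = pi/2.

pi/2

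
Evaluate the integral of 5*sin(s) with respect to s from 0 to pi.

10

An antiderivative is F(s) = -5*cos(s).
Then F(pi) - F(0) = (5) - (-5) = 10.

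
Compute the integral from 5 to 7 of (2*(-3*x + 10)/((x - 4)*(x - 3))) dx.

Factor the denominator: x**2 - 7*x + 12 = (x - 3)(x - 4).
Partial fractions: 2*(-3*x + 10)/((x - 4)*(x - 3)) = -2/(x - 3) - 4/(x - 4).
An antiderivative is F(x) = -4*log(x - 4) - 2*log(x - 3).
Then F(7) - F(5) = (-4*log(3) - 4*log(2)) - (-log(4)) = -4*log(3) - 2*log(2).

-4*log(3) - 2*log(2)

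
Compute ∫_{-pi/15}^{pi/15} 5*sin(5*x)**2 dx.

Use the identity sin^2(5*x) = (1 - cos(10*x))/2.
An antiderivative is F(x) = 5*x/2 - sin(10*x)/4.
Then F(pi/15) - F(-pi/15) = (-sqrt(3)/8 + pi/6) - (-pi/6 + sqrt(3)/8) = -sqrt(3)/4 + pi/3.

-sqrt(3)/4 + pi/3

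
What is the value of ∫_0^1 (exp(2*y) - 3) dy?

-7/2 + exp(2)/2

An antiderivative is F(y) = exp(2*y)/2 - 3*y.
Then F(1) - F(0) = (-3 + exp(2)/2) - (1/2) = -7/2 + exp(2)/2.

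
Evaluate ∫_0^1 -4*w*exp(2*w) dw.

Integrate by parts once (u = w, dv = -4*exp(2*w) dw).
An antiderivative is F(w) = (-2*w + 1)*exp(2*w).
Then F(1) - F(0) = (-exp(2)) - (1) = -exp(2) - 1.

-exp(2) - 1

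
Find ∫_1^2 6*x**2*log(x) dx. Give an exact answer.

Integrate by parts once (u = ln x, dv = 6*x**2 dx).
An antiderivative is F(x) = 2*x**3*(3*log(x) - 1)/3.
Then F(2) - F(1) = (-16/3 + 16*log(2)) - (-2/3) = -14/3 + 16*log(2).

-14/3 + 16*log(2)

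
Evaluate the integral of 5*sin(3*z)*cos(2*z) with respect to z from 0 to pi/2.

Use the identity sin(3*z)cos(2*z) = [sin(5*z) + sin(z)]/2.
An antiderivative is F(z) = -5*cos(z)/2 - cos(5*z)/2.
Then F(pi/2) - F(0) = (0) - (-3) = 3.

3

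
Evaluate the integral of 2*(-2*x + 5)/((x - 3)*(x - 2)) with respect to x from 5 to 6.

-log(4)

Factor the denominator: x**2 - 5*x + 6 = (x - 2)(x - 3).
Partial fractions: 2*(-2*x + 5)/((x - 3)*(x - 2)) = -2/(x - 2) - 2/(x - 3).
An antiderivative is F(x) = -2*log(x - 3) - 2*log(x - 2).
Then F(6) - F(5) = (-4*log(2) - 2*log(3)) - (-log(36)) = -log(4).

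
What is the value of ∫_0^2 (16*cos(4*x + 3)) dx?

Let u = 4*x + 3, so du = 4 dx. When x = 0, u = 3; when x = 2, u = 11.
The integral becomes 4·∫ cos(u) du from 3 to 11, with antiderivative 4*sin(u).
Back in x: F(x) = 4*sin(4*x + 3).
Then F(2) - F(0) = (4*sin(11)) - (4*sin(3)) = 4*sin(11) - 4*sin(3).

4*sin(11) - 4*sin(3)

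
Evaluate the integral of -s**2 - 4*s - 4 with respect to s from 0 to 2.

-56/3

By the power rule, an antiderivative is F(s) = -s**3/3 - 2*s**2 - 4*s.
Then F(2) - F(0) = (-56/3) - (0) = -56/3.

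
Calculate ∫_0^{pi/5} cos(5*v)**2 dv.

pi/10

Use the identity cos^2(5*v) = (1 + cos(10*v))/2.
An antiderivative is F(v) = v/2 + sin(10*v)/20.
Then F(pi/5) - F(0) = (pi/10) - (0) = pi/10.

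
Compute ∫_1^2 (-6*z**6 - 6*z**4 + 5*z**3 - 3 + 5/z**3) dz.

By the power rule, an antiderivative is F(z) = -6*z**7/7 - 6*z**5/5 + 5*z**4/4 - 3*z - 5/(2*z**2).
Then F(2) - F(1) = (-37727/280) - (-883/140) = -35961/280.

-35961/280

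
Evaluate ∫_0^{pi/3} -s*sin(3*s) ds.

-pi/9

Integrate by parts once (u = s, dv = -sin(3*s) ds).
An antiderivative is F(s) = s*cos(3*s)/3 - sin(3*s)/9.
Then F(pi/3) - F(0) = (-pi/9) - (0) = -pi/9.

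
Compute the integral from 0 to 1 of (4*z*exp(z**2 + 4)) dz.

Let u = z**2 + 4, so du = 2*z dz. When z = 0, u = 4; when z = 1, u = 5.
The integral becomes 2·∫ exp(u) du from 4 to 5, with antiderivative 2*exp(u).
Back in z: F(z) = 2*exp(z**2 + 4).
Then F(1) - F(0) = (2*exp(5)) - (2*exp(4)) = -2*(1 - exp(1))*exp(4).

-2*(1 - exp(1))*exp(4)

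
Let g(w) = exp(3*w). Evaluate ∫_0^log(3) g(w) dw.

Let u = exp(w), so du = exp(w) dw. When w = 0, u = 1; when w = log(3), u = 3.
The integral becomes ∫ u**2 du from 1 to 3, with antiderivative u**3/3.
Back in w: F(w) = exp(3*w)/3.
Then F(log(3)) - F(0) = (9) - (1/3) = 26/3.

26/3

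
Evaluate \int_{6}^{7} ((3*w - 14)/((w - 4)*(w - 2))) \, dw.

-7*log(2) - log(3) + 4*log(5)

Factor the denominator: w**2 - 6*w + 8 = (w - 2)(w - 4).
Partial fractions: (3*w - 14)/((w - 4)*(w - 2)) = 4/(w - 2) - 1/(w - 4).
An antiderivative is F(w) = -log(w - 4) + 4*log(w - 2).
Then F(7) - F(6) = (-log(3) + 4*log(5)) - (7*log(2)) = -7*log(2) - log(3) + 4*log(5).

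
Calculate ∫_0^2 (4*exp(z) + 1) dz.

An antiderivative is F(z) = z + 4*exp(z).
Then F(2) - F(0) = (2 + 4*exp(2)) - (4) = -2 + 4*exp(2).

-2 + 4*exp(2)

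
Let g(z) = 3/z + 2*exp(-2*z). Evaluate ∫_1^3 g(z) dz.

An antiderivative is F(z) = 3*log(z) - exp(-2*z).
Then F(3) - F(1) = (-exp(-6) + 3*log(3)) - (-exp(-2)) = -exp(-6) + exp(-2) + 3*log(3).

-exp(-6) + exp(-2) + 3*log(3)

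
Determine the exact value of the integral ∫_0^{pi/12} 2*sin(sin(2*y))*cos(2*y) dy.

Let u = sin(2*y), so du = 2*cos(2*y) dy. When y = 0, u = 0; when y = pi/12, u = 1/2.
The integral becomes ∫ sin(u) du from 0 to 1/2, with antiderivative -cos(u).
Back in y: F(y) = -cos(sin(2*y)).
Then F(pi/12) - F(0) = (-cos(1/2)) - (-1) = 1 - cos(1/2).

1 - cos(1/2)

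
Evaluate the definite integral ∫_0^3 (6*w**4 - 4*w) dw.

By the power rule, an antiderivative is F(w) = 6*w**5/5 - 2*w**2.
Then F(3) - F(0) = (1368/5) - (0) = 1368/5.

1368/5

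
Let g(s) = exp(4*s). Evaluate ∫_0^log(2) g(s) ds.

15/4

Let u = exp(s), so du = exp(s) ds. When s = 0, u = 1; when s = log(2), u = 2.
The integral becomes ∫ u**3 du from 1 to 2, with antiderivative u**4/4.
Back in s: F(s) = exp(4*s)/4.
Then F(log(2)) - F(0) = (4) - (1/4) = 15/4.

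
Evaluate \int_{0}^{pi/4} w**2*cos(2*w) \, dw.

-1/4 + pi**2/32

Integrate by parts twice (u = w^2, dv = cos(2*w) dw).
An antiderivative is F(w) = w**2*sin(2*w)/2 + w*cos(2*w)/2 - sin(2*w)/4.
Then F(pi/4) - F(0) = (-1/4 + pi**2/32) - (0) = -1/4 + pi**2/32.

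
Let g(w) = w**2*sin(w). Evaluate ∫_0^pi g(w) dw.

Integrate by parts twice (u = w^2, dv = sin(w) dw).
An antiderivative is F(w) = -w**2*cos(w) + 2*w*sin(w) + 2*cos(w).
Then F(pi) - F(0) = (-2 + pi**2) - (2) = -4 + pi**2.

-4 + pi**2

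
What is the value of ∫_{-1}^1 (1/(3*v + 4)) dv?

log(7)/3

An antiderivative is F(v) = log(3*v + 4)/3.
Then F(1) - F(-1) = (log(7)/3) - (0) = log(7)/3.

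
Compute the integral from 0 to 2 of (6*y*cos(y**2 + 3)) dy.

-3*sin(3) + 3*sin(7)

Let u = y**2 + 3, so du = 2*y dy. When y = 0, u = 3; when y = 2, u = 7.
The integral becomes 3·∫ cos(u) du from 3 to 7, with antiderivative 3*sin(u).
Back in y: F(y) = 3*sin(y**2 + 3).
Then F(2) - F(0) = (3*sin(7)) - (3*sin(3)) = -3*sin(3) + 3*sin(7).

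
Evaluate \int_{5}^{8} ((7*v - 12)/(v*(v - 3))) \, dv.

Factor the denominator: v**2 - 3*v = v(v - 3).
Partial fractions: (7*v - 12)/(v*(v - 3)) = 4/v + 3/(v - 3).
An antiderivative is F(v) = 4*log(v) + 3*log(v - 3).
Then F(8) - F(5) = (3*log(5) + 12*log(2)) - (3*log(2) + 4*log(5)) = -log(5) + 9*log(2).

-log(5) + 9*log(2)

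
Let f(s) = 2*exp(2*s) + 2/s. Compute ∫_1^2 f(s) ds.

An antiderivative is F(s) = exp(2*s) + 2*log(s).
Then F(2) - F(1) = (log(4) + exp(4)) - (exp(2)) = -exp(2) + log(4) + exp(4).

-exp(2) + log(4) + exp(4)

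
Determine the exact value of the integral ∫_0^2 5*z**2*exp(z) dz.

-10 + 10*exp(2)

Integrate by parts twice (u = z^2, dv = 5*exp(z) dz).
An antiderivative is F(z) = (5*z**2 - 10*z + 10)*exp(z).
Then F(2) - F(0) = (10*exp(2)) - (10) = -10 + 10*exp(2).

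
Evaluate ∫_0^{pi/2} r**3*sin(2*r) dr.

pi*(-6 + pi**2)/16

Integrate by parts 3 times (u = r^3, dv = sin(2*r) dr).
An antiderivative is F(r) = -r**3*cos(2*r)/2 + 3*r**2*sin(2*r)/4 + 3*r*cos(2*r)/4 - 3*sin(2*r)/8.
Then F(pi/2) - F(0) = (pi*(-6 + pi**2)/16) - (0) = pi*(-6 + pi**2)/16.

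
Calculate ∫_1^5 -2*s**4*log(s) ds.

6248/25 - 1250*log(5)

Integrate by parts once (u = ln s, dv = -2*s**4 ds).
An antiderivative is F(s) = -2*s**5*(5*log(s) - 1)/25.
Then F(5) - F(1) = (250 - 1250*log(5)) - (2/25) = 6248/25 - 1250*log(5).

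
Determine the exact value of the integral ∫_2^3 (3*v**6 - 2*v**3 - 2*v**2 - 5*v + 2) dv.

By the power rule, an antiderivative is F(v) = 3*v**7/7 - v**4/2 - 2*v**3/3 - 5*v**2/2 + 2*v.
Then F(3) - F(2) = (6036/7) - (746/21) = 17362/21.

17362/21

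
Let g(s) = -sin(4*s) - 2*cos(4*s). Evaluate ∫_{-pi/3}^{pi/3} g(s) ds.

An antiderivative is F(s) = -sin(4*s)/2 + cos(4*s)/4.
Then F(pi/3) - F(-pi/3) = (-1/8 + sqrt(3)/4) - (-sqrt(3)/4 - 1/8) = sqrt(3)/2.

sqrt(3)/2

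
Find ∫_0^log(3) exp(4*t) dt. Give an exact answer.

Let u = exp(t), so du = exp(t) dt. When t = 0, u = 1; when t = log(3), u = 3.
The integral becomes ∫ u**3 du from 1 to 3, with antiderivative u**4/4.
Back in t: F(t) = exp(4*t)/4.
Then F(log(3)) - F(0) = (81/4) - (1/4) = 20.

20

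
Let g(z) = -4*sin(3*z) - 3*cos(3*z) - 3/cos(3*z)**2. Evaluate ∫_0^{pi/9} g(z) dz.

-3*sqrt(3)/2 - 2/3

An antiderivative is F(z) = -sin(3*z) + 4*cos(3*z)/3 - tan(3*z).
Then F(pi/9) - F(0) = (2/3 - 3*sqrt(3)/2) - (4/3) = -3*sqrt(3)/2 - 2/3.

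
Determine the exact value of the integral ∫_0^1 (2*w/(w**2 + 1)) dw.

Let u = w**2 + 1, so du = 2*w dw. When w = 0, u = 1; when w = 1, u = 2.
The integral becomes ∫ 1/u du from 1 to 2, with antiderivative log(u).
Back in w: F(w) = log(w**2 + 1).
Then F(1) - F(0) = (log(2)) - (0) = log(2).

log(2)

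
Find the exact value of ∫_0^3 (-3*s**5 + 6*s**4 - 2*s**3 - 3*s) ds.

-1269/10

By the power rule, an antiderivative is F(s) = -s**6/2 + 6*s**5/5 - s**4/2 - 3*s**2/2.
Then F(3) - F(0) = (-1269/10) - (0) = -1269/10.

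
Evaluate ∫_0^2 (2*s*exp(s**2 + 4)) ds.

-exp(4) + exp(8)

Let u = s**2 + 4, so du = 2*s ds. When s = 0, u = 4; when s = 2, u = 8.
The integral becomes ∫ exp(u) du from 4 to 8, with antiderivative exp(u).
Back in s: F(s) = exp(s**2 + 4).
Then F(2) - F(0) = (exp(8)) - (exp(4)) = -exp(4) + exp(8).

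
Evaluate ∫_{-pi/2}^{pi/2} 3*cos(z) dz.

6

An antiderivative is F(z) = 3*sin(z).
Then F(pi/2) - F(-pi/2) = (3) - (-3) = 6.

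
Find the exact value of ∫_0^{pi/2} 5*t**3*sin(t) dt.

Integrate by parts 3 times (u = t^3, dv = 5*sin(t) dt).
An antiderivative is F(t) = -5*t**3*cos(t) + 15*t**2*sin(t) + 30*t*cos(t) - 30*sin(t).
Then F(pi/2) - F(0) = (-30 + 15*pi**2/4) - (0) = -30 + 15*pi**2/4.

-30 + 15*pi**2/4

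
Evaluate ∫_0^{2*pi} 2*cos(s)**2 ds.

Use the identity cos^2(s) = (1 + cos(2*s))/2.
An antiderivative is F(s) = s + sin(2*s)/2.
Then F(2*pi) - F(0) = (2*pi) - (0) = 2*pi.

2*pi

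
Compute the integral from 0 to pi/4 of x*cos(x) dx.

-1 + sqrt(2)*pi/8 + sqrt(2)/2

Integrate by parts once (u = x, dv = cos(x) dx).
An antiderivative is F(x) = x*sin(x) + cos(x).
Then F(pi/4) - F(0) = (sqrt(2)*(pi + 4)/8) - (1) = -1 + sqrt(2)*pi/8 + sqrt(2)/2.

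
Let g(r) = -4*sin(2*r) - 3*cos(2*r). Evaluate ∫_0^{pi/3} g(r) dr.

-3 - 3*sqrt(3)/4

An antiderivative is F(r) = -3*sin(2*r)/2 + 2*cos(2*r).
Then F(pi/3) - F(0) = (-3*sqrt(3)/4 - 1) - (2) = -3 - 3*sqrt(3)/4.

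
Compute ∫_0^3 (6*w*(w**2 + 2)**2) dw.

Let u = w**2 + 2, so du = 2*w dw. When w = 0, u = 2; when w = 3, u = 11.
The integral becomes 3·∫ u**2 du from 2 to 11, with antiderivative u**3.
Back in w: F(w) = (w**2 + 2)**3.
Then F(3) - F(0) = (1331) - (8) = 1323.

1323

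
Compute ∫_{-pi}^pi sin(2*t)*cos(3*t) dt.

0

Use the identity sin(2*t)cos(3*t) = [sin(5*t) + sin(-t)]/2.
An antiderivative is F(t) = cos(t)/2 - cos(5*t)/10.
Then F(pi) - F(-pi) = (-2/5) - (-2/5) = 0.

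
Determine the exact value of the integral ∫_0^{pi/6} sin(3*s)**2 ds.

pi/12

Use the identity sin^2(3*s) = (1 - cos(6*s))/2.
An antiderivative is F(s) = s/2 - sin(6*s)/12.
Then F(pi/6) - F(0) = (pi/12) - (0) = pi/12.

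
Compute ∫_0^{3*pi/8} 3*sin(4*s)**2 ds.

9*pi/16

Use the identity sin^2(4*s) = (1 - cos(8*s))/2.
An antiderivative is F(s) = 3*s/2 - 3*sin(8*s)/16.
Then F(3*pi/8) - F(0) = (9*pi/16) - (0) = 9*pi/16.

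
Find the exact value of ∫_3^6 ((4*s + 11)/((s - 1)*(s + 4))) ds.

-log(7) - 2*log(2) + 4*log(5)

Factor the denominator: s**2 + 3*s - 4 = (s + 4)(s - 1).
Partial fractions: (4*s + 11)/((s - 1)*(s + 4)) = 1/(s + 4) + 3/(s - 1).
An antiderivative is F(s) = 3*log(s - 1) + log(s + 4).
Then F(6) - F(3) = (log(2) + 4*log(5)) - (log(56)) = -log(7) - 2*log(2) + 4*log(5).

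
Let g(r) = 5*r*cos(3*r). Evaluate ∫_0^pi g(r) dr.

Integrate by parts once (u = r, dv = 5*cos(3*r) dr).
An antiderivative is F(r) = 5*r*sin(3*r)/3 + 5*cos(3*r)/9.
Then F(pi) - F(0) = (-5/9) - (5/9) = -10/9.

-10/9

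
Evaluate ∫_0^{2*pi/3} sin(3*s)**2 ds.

pi/3

Use the identity sin^2(3*s) = (1 - cos(6*s))/2.
An antiderivative is F(s) = s/2 - sin(6*s)/12.
Then F(2*pi/3) - F(0) = (pi/3) - (0) = pi/3.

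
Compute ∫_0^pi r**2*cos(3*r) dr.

-2*pi/9

Integrate by parts twice (u = r^2, dv = cos(3*r) dr).
An antiderivative is F(r) = r**2*sin(3*r)/3 + 2*r*cos(3*r)/9 - 2*sin(3*r)/27.
Then F(pi) - F(0) = (-2*pi/9) - (0) = -2*pi/9.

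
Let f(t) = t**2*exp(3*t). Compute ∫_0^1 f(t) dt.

Integrate by parts twice (u = t^2, dv = exp(3*t) dt).
An antiderivative is F(t) = (9*t**2 - 6*t + 2)*exp(3*t)/27.
Then F(1) - F(0) = (5*exp(3)/27) - (2/27) = -2/27 + 5*exp(3)/27.

-2/27 + 5*exp(3)/27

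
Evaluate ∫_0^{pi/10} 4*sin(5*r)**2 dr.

pi/5

Use the identity sin^2(5*r) = (1 - cos(10*r))/2.
An antiderivative is F(r) = 2*r - sin(10*r)/5.
Then F(pi/10) - F(0) = (pi/5) - (0) = pi/5.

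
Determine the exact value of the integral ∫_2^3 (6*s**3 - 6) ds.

183/2

By the power rule, an antiderivative is F(s) = 3*s**4/2 - 6*s.
Then F(3) - F(2) = (207/2) - (12) = 183/2.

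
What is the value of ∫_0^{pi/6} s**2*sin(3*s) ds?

Integrate by parts twice (u = s^2, dv = sin(3*s) ds).
An antiderivative is F(s) = -s**2*cos(3*s)/3 + 2*s*sin(3*s)/9 + 2*cos(3*s)/27.
Then F(pi/6) - F(0) = (pi/27) - (2/27) = -2/27 + pi/27.

-2/27 + pi/27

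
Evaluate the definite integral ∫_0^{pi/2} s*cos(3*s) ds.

Integrate by parts once (u = s, dv = cos(3*s) ds).
An antiderivative is F(s) = s*sin(3*s)/3 + cos(3*s)/9.
Then F(pi/2) - F(0) = (-pi/6) - (1/9) = -pi/6 - 1/9.

-pi/6 - 1/9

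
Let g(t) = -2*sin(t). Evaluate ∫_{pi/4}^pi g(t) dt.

-2 - sqrt(2)

An antiderivative is F(t) = 2*cos(t).
Then F(pi) - F(pi/4) = (-2) - (sqrt(2)) = -2 - sqrt(2).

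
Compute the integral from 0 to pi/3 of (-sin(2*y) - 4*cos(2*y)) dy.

An antiderivative is F(y) = -2*sin(2*y) + cos(2*y)/2.
Then F(pi/3) - F(0) = (-sqrt(3) - 1/4) - (1/2) = -sqrt(3) - 3/4.

-sqrt(3) - 3/4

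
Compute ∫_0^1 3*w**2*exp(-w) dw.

6 - 15*exp(-1)

Integrate by parts twice (u = w^2, dv = 3*exp(-w) dw).
An antiderivative is F(w) = (-3*w**2 - 6*w - 6)*exp(-w).
Then F(1) - F(0) = (-15*exp(-1)) - (-6) = 6 - 15*exp(-1).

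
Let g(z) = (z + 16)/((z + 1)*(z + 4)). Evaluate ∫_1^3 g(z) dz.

Factor the denominator: z**2 + 5*z + 4 = (z + 4)(z + 1).
Partial fractions: (z + 16)/((z + 1)*(z + 4)) = -4/(z + 4) + 5/(z + 1).
An antiderivative is F(z) = 5*log(z + 1) - 4*log(z + 4).
Then F(3) - F(1) = (-4*log(7) + 10*log(2)) - (-4*log(5) + 5*log(2)) = -4*log(7) + 5*log(2) + 4*log(5).

-4*log(7) + 5*log(2) + 4*log(5)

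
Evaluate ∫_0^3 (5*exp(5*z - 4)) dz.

Let u = 5*z - 4, so du = 5 dz. When z = 0, u = -4; when z = 3, u = 11.
The integral becomes ∫ exp(u) du from -4 to 11, with antiderivative exp(u).
Back in z: F(z) = exp(5*z - 4).
Then F(3) - F(0) = (exp(11)) - (exp(-4)) = -(1 - exp(15))*exp(-4).

-(1 - exp(15))*exp(-4)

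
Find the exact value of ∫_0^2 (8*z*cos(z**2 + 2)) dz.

Let u = z**2 + 2, so du = 2*z dz. When z = 0, u = 2; when z = 2, u = 6.
The integral becomes 4·∫ cos(u) du from 2 to 6, with antiderivative 4*sin(u).
Back in z: F(z) = 4*sin(z**2 + 2).
Then F(2) - F(0) = (4*sin(6)) - (4*sin(2)) = -4*sin(2) + 4*sin(6).

-4*sin(2) + 4*sin(6)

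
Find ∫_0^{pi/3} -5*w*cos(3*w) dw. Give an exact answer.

10/9

Integrate by parts once (u = w, dv = -5*cos(3*w) dw).
An antiderivative is F(w) = -5*w*sin(3*w)/3 - 5*cos(3*w)/9.
Then F(pi/3) - F(0) = (5/9) - (-5/9) = 10/9.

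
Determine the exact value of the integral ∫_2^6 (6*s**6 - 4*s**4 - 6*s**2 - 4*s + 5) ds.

8161308/35

By the power rule, an antiderivative is F(s) = 6*s**7/7 - 4*s**5/5 - 2*s**3 - 2*s**2 + 5*s.
Then F(6) - F(2) = (8163762/35) - (2454/35) = 8161308/35.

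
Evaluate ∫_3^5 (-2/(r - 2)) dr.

-log(9)

An antiderivative is F(r) = -2*log(r - 2).
Then F(5) - F(3) = (-log(9)) - (0) = -log(9).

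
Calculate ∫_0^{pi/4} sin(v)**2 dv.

Use the identity sin^2(v) = (1 - cos(2*v))/2.
An antiderivative is F(v) = v/2 - sin(2*v)/4.
Then F(pi/4) - F(0) = (-1/4 + pi/8) - (0) = -1/4 + pi/8.

-1/4 + pi/8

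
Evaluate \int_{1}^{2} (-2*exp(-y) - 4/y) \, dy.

An antiderivative is F(y) = -4*log(y) + 2*exp(-y).
Then F(2) - F(1) = (-4*log(2) + 2*exp(-2)) - (2*exp(-1)) = -4*log(2) - 2*exp(-1) + 2*exp(-2).

-4*log(2) - 2*exp(-1) + 2*exp(-2)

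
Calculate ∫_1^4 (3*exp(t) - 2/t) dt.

-3*exp(1) - log(16) + 3*exp(4)

An antiderivative is F(t) = 3*exp(t) - 2*log(t).
Then F(4) - F(1) = (-log(16) + 3*exp(4)) - (3*exp(1)) = -3*exp(1) - log(16) + 3*exp(4).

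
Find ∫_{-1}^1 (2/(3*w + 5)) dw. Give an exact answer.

4*log(2)/3

An antiderivative is F(w) = 2*log(3*w + 5)/3.
Then F(1) - F(-1) = (log(4)) - (2*log(2)/3) = 4*log(2)/3.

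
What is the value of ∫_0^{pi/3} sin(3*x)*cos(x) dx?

9/16

Use the identity sin(3*x)cos(x) = [sin(4*x) + sin(2*x)]/2.
An antiderivative is F(x) = -cos(2*x)/4 - cos(4*x)/8.
Then F(pi/3) - F(0) = (3/16) - (-3/8) = 9/16.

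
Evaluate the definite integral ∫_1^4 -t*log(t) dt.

Integrate by parts once (u = ln t, dv = -t dt).
An antiderivative is F(t) = -t**2*(2*log(t) - 1)/4.
Then F(4) - F(1) = (4 - 16*log(2)) - (1/4) = 15/4 - 16*log(2).

15/4 - 16*log(2)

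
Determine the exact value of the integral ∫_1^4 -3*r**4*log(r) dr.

Integrate by parts once (u = ln r, dv = -3*r**4 dr).
An antiderivative is F(r) = -3*r**5*(5*log(r) - 1)/25.
Then F(4) - F(1) = (3072/25 - 6144*log(2)/5) - (3/25) = 3069/25 - 6144*log(2)/5.

3069/25 - 6144*log(2)/5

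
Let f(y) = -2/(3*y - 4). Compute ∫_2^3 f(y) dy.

-2*log(5)/3 + 2*log(2)/3

An antiderivative is F(y) = -2*log(3*y - 4)/3.
Then F(3) - F(2) = (-2*log(5)/3) - (-2*log(2)/3) = -2*log(5)/3 + 2*log(2)/3.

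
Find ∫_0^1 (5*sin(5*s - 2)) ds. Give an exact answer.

Let u = 5*s - 2, so du = 5 ds. When s = 0, u = -2; when s = 1, u = 3.
The integral becomes ∫ sin(u) du from -2 to 3, with antiderivative -cos(u).
Back in s: F(s) = -cos(5*s - 2).
Then F(1) - F(0) = (-cos(3)) - (-cos(2)) = cos(2) - cos(3).

cos(2) - cos(3)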